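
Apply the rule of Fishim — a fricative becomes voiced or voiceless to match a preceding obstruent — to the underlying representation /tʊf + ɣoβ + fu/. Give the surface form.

[tʊfxoβvu]

/ɣ/ is a voiced velar fricative. The preceding trigger /f/ is voiceless, so /ɣ/ must become voiceless as well.
The voiceless velar fricative is [x], so /ɣ/ → [x].
At the second juncture, /f/ likewise becomes [v] adjacent to /β/.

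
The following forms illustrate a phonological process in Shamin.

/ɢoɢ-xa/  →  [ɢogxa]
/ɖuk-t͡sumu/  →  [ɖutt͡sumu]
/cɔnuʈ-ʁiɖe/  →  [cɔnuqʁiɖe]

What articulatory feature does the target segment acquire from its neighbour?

place

Comparing underlying and surface forms, /ɢ/ → [g] is the alternation; the neighbouring /x/ is constant.
/ɢ/ is uvular while /x/ is velar; the output [g] is velar, matching the trigger — so the feature that spreads is place.
Checking the remaining alternations: /k/ → [t] before /t͡s/ (velar → alveolar, matching alveolar); /ʈ/ → [q] before /ʁ/ (retroflex → uvular, matching uvular) — only place changes, and always toward the following segment.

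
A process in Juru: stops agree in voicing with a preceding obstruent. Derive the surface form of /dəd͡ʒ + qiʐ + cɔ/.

[dəd͡ʒɢiʐɟɔ]

/q/ is a voiceless uvular stop. The preceding trigger /d͡ʒ/ is voiced, so /q/ must become voiced as well.
A voiced uvular stop is [ɢ], so the surface segment is [ɢ].
The same rule applies at the second boundary: /c/ → [ɟ] next to /ʐ/.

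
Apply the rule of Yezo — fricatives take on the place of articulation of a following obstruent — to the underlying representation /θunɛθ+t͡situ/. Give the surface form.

/θ/ is a voiceless dental fricative. The following trigger /t͡s/ is alveolar, so /θ/ must become alveolar as well.
A voiceless alveolar fricative is [s], so the surface segment is [s].

[θunɛst͡situ]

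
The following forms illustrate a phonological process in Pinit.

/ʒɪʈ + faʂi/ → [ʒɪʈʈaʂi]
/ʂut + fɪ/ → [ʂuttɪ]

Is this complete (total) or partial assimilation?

The segment that alternates is /f/, which surfaces as [ʈ] when adjacent to /ʈ/.
The output [ʈ] is identical to the trigger /ʈ/ — every feature (place, manner, voicing) has been copied — so this is total assimilation.
The remaining alternation confirms this: /f/ → [t] after /t/ — in each case the output is a copy of the preceding consonant.

total assimilation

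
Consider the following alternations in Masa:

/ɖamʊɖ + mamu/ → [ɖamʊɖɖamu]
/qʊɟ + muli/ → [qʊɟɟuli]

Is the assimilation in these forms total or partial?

total assimilation

The segment that alternates is /m/, which surfaces as [ɖ] when adjacent to /ɖ/.
The output [ɖ] is identical to the trigger /ɖ/ — every feature (place, manner, voicing) has been copied — so this is total assimilation.
The remaining alternation confirms this: /m/ → [ɟ] after /ɟ/ — in each case the output is a copy of the preceding consonant.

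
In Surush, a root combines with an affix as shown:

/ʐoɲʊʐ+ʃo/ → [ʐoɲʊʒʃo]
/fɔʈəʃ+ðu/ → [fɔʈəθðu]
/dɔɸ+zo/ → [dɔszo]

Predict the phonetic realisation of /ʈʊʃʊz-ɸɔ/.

The data show regressive place assimilation: /ʐ/ → [ʒ] before /ʃ/; /ʃ/ → [θ] before /ð/; /ɸ/ → [s] before /z/. In each pair only place changes, matching the following consonant, while manner and voice stay constant.
/z/ is a voiced alveolar fricative. The following trigger /ɸ/ is bilabial, so /z/ must become bilabial as well.
The voiced bilabial fricative is [β], so /z/ → [β].

[ʈʊʃʊβɸɔ]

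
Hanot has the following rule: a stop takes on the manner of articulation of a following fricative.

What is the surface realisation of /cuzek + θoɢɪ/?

/k/ is a voiceless velar stop. The following trigger /θ/ is a fricative, so /k/ must become a fricative as well.
A voiceless velar fricative is [x], so the surface segment is [x].

[cuzexθoɢɪ]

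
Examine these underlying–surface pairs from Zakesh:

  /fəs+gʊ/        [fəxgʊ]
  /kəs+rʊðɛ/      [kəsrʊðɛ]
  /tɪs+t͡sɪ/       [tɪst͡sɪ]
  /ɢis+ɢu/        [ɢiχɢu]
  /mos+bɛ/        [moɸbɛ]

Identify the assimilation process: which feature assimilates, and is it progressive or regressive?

Comparing underlying and surface forms, /s/ → [x] is the alternation; the neighbouring /g/ is constant.
The change alveolar → velar matches the place of the following /g/, identifying this as place assimilation.
Manner and voice are unchanged, so the assimilation is partial, not total.
The other alternating forms pattern the same way: /s/ → [χ] before /ɢ/ (alveolar → uvular, matching uvular); /s/ → [ɸ] before /b/ (alveolar → bilabial, matching bilabial) — only place changes, and always toward the following segment.
Nothing changes in [kəsrʊðɛ], [tɪst͡sɪ]: there the adjacent consonants already agree in place (/s/ and /r/ are both alveolar; /s/ and /t͡s/ are both alveolar), so these forms are consistent with the same rule.
The trigger is the following segment, so the direction is regressive (anticipatory).

regressive place assimilation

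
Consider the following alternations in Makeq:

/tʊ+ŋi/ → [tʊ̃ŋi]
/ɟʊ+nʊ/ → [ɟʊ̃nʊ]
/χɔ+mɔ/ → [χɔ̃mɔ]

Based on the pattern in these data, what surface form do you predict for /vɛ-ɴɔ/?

The data show regressive nasality assimilation (vowel nasalisation): /ʊ/ → [ʊ̃] before /ŋ/; /ʊ/ → [ʊ̃] before /n/; /ɔ/ → [ɔ̃] before /m/ — a vowel is nasalised by an immediately following nasal consonant.
/ɛ/ sits next to the nasal /ɴ/ and is therefore nasalised to [ɛ̃].

[vɛ̃ɴɔ]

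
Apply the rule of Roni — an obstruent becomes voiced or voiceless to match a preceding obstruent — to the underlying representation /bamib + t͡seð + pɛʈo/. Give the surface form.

[bamibd͡zeðbɛʈo]

The rule targets /t͡s/ (voiceless alveolar affricate), which sits after the trigger /b/ (voiced).
The voiced alveolar affricate is [d͡z], so /t͡s/ → [d͡z].
At the second juncture, /p/ likewise becomes [b] adjacent to /ð/.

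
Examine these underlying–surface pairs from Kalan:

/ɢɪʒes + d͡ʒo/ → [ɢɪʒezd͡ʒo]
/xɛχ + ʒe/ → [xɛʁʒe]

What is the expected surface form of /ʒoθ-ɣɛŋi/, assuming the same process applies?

[ʒoðɣɛŋi]

The data show regressive voicing assimilation: /s/ → [z] before /d͡ʒ/; /χ/ → [ʁ] before /ʒ/. In each pair only voicing changes, matching the following consonant, while place and manner stay constant.
The rule targets /θ/ (voiceless dental fricative), which sits before the trigger /ɣ/ (voiced).
Changing only its voicing to voiced gives [ð] — the voiced dental fricative.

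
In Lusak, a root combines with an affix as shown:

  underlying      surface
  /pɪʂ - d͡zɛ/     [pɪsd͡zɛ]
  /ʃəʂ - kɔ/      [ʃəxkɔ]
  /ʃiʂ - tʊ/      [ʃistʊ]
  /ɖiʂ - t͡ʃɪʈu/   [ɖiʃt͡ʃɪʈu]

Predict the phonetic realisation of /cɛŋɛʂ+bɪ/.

[cɛŋɛɸbɪ]

The data show regressive place assimilation: /ʂ/ → [s] before /d͡z/; /ʂ/ → [x] before /k/; /ʂ/ → [s] before /t/; /ʂ/ → [ʃ] before /t͡ʃ/. In each pair only place changes, matching the following consonant, while manner and voice stay constant.
/ʂ/ is a voiceless retroflex fricative. The following trigger /b/ is bilabial, so /ʂ/ must become bilabial as well.
Changing only its place to bilabial gives [ɸ] — the voiceless bilabial fricative.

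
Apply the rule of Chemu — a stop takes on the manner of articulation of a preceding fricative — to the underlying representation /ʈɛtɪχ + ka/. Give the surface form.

/k/ is a voiceless velar stop. The preceding trigger /χ/ is a fricative, so /k/ must become a fricative as well.
A voiceless velar fricative is [x], so the surface segment is [x].

[ʈɛtɪχxa]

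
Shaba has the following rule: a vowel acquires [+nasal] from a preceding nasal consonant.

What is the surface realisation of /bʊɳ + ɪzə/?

The vowel /ɪ/ is adjacent to the preceding nasal /ɳ/, so it acquires [+nasal] and surfaces as [ɪ̃].

[bʊɳɪ̃zə]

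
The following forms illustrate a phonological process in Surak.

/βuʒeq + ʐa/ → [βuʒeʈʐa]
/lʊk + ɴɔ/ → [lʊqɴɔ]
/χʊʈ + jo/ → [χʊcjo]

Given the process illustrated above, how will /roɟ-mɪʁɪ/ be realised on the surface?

[robmɪʁɪ]

The data show regressive place assimilation: /q/ → [ʈ] before /ʐ/; /k/ → [q] before /ɴ/; /ʈ/ → [c] before /j/. In each pair only place changes, matching the following consonant, while manner and voice stay constant.
The rule targets /ɟ/ (voiced palatal stop), which sits before the trigger /m/ (bilabial).
Changing only its place to bilabial gives [b] — the voiced bilabial stop.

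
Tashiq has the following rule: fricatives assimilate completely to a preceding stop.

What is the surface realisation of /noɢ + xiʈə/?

[noɢɢiʈə]

/x/ is the segment targeted by the rule; it sits immediately after /ɢ/, so it assimilates completely and surfaces as [ɢ].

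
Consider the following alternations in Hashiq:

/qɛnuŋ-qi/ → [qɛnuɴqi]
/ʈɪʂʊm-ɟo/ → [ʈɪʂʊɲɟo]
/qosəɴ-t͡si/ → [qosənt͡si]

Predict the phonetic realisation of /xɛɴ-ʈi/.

[xɛɳʈi]

The data show regressive place assimilation: /ŋ/ → [ɴ] before /q/; /m/ → [ɲ] before /ɟ/; /ɴ/ → [n] before /t͡s/. In each pair only place changes, matching the following consonant, while manner and voice stay constant.
/ɴ/ is a voiced uvular nasal. The following trigger /ʈ/ is retroflex, so /ɴ/ must become retroflex as well.
The voiced retroflex nasal is [ɳ], so /ɴ/ → [ɳ].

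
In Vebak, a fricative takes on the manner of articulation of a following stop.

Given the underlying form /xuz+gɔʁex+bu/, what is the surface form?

/z/ is a voiced alveolar fricative. The following trigger /g/ is a stop, so /z/ must become a stop as well.
The voiced alveolar stop is [d], so /z/ → [d].
The same rule applies at the second boundary: /x/ → [k] next to /b/.

[xudgɔʁekbu]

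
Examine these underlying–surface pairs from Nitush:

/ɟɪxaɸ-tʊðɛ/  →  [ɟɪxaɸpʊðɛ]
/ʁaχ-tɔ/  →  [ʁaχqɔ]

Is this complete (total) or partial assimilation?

partial assimilation

Underlying /t/ is realised as [p] next to /ɸ/; /ɸ/ itself does not change.
The change alveolar → bilabial matches the place of the preceding /ɸ/, identifying this as place assimilation.
Manner and voice are unchanged, so the assimilation is partial, not total.
Checking the remaining alternation: /t/ → [q] after /χ/ (alveolar → uvular, matching uvular) — only place changes, and always toward the preceding segment.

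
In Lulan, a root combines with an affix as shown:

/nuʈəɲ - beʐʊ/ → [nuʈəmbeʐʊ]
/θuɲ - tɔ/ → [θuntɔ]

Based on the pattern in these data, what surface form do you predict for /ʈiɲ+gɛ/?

The data show regressive place assimilation: /ɲ/ → [m] before /b/; /ɲ/ → [n] before /t/. In each pair only place changes, matching the following consonant, while manner and voice stay constant.
/ɲ/ is a voiced palatal nasal. The following trigger /g/ is velar, so /ɲ/ must become velar as well.
Changing only its place to velar gives [ŋ] — the voiced velar nasal.

[ʈiŋgɛ]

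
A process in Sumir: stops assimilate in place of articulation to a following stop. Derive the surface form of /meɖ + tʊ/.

[medtʊ]

/ɖ/ is a voiced retroflex stop. The following trigger /t/ is alveolar, so /ɖ/ must become alveolar as well.
A voiced alveolar stop is [d], so the surface segment is [d].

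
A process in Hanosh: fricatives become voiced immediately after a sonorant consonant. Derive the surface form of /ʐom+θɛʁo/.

The rule targets /θ/ (voiceless dental fricative), which sits after the trigger /m/ (voiced).
Changing only its voicing to voiced gives [ð] — the voiced dental fricative.

[ʐomðɛʁo]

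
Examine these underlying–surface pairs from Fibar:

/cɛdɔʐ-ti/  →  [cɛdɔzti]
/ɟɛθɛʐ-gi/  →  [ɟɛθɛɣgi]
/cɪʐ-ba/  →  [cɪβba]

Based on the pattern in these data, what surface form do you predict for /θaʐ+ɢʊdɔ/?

The data show regressive place assimilation: /ʐ/ → [z] before /t/; /ʐ/ → [ɣ] before /g/; /ʐ/ → [β] before /b/. In each pair only place changes, matching the following consonant, while manner and voice stay constant.
The rule targets /ʐ/ (voiced retroflex fricative), which sits before the trigger /ɢ/ (uvular).
The voiced uvular fricative is [ʁ], so /ʐ/ → [ʁ].

[θaʁɢʊdɔ]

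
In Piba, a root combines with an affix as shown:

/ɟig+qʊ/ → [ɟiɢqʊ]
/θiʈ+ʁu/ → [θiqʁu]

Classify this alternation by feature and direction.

Underlying /g/ is realised as [ɢ] next to /q/; /q/ itself does not change.
The change velar → uvular matches the place of the following /q/, identifying this as place assimilation.
Manner and voice are unchanged, so the assimilation is partial, not total.
The other alternating form patterns the same way: /ʈ/ → [q] before /ʁ/ (retroflex → uvular, matching uvular) — only place changes, and always toward the following segment.
The trigger is the following segment, so the direction is regressive (anticipatory).

regressive place assimilation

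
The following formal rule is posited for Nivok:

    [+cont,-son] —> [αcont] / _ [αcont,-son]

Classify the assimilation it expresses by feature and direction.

The rule copies [cont] (continuancy) from the environment onto the target fricatives; since [±cont] encodes the stop/fricative manner contrast, the assimilating dimension is manner.
The conditioning segment sits to the right of the focus bar, meaning the trigger follows the segment that changes — regressive assimilation.

regressive manner assimilation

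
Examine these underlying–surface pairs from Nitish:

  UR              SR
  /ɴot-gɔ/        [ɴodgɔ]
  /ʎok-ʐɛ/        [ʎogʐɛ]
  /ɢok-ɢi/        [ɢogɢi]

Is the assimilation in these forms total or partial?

The segment that alternates is /t/, which surfaces as [d] when adjacent to /g/.
The change voiceless → voiced matches the voicing of the following /g/, identifying this as voicing assimilation.
Place and manner are unchanged, so the assimilation is partial, not total.
The other alternating forms pattern the same way: /k/ → [g] before /ʐ/ (voiceless → voiced, matching voiced); /k/ → [g] before /ɢ/ (voiceless → voiced, matching voiced) — only voicing changes, and always toward the following segment.

partial assimilation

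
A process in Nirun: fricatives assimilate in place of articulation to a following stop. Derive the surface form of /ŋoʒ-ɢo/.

The rule targets /ʒ/ (voiced postalveolar fricative), which sits before the trigger /ɢ/ (uvular).
The voiced uvular fricative is [ʁ], so /ʒ/ → [ʁ].

[ŋoʁɢo]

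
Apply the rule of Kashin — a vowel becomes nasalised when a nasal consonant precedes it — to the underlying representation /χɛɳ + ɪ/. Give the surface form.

The vowel /ɪ/ is adjacent to the preceding nasal /ɳ/, so it acquires [+nasal] and surfaces as [ɪ̃].

[χɛɳɪ̃]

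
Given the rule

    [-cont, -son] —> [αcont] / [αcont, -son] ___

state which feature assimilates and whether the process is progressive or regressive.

The shared variable α links the value of [cont] on the target to that of the neighbouring obstruent. [cont] distinguishes stops from fricatives — a manner-of-articulation feature — so this is manner assimilation.
The conditioning segment sits to the left of the focus bar, meaning the trigger precedes the segment that changes — progressive assimilation.

progressive manner assimilation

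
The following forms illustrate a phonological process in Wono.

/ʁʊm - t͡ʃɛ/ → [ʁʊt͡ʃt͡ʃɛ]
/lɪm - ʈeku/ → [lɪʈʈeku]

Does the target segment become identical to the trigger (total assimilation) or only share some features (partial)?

total assimilation

The segment that alternates is /m/, which surfaces as [t͡ʃ] when adjacent to /t͡ʃ/.
The output [t͡ʃ] is identical to the trigger /t͡ʃ/ — every feature (place, manner, voicing) has been copied — so this is total assimilation.
The remaining alternation confirms this: /m/ → [ʈ] before /ʈ/ — in each case the output is a copy of the following consonant.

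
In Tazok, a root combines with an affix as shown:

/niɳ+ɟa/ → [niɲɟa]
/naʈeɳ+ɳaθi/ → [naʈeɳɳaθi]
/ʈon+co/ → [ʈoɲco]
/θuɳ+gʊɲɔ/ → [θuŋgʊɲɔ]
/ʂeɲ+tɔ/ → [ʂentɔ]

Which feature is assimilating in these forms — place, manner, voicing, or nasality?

Underlying /ɳ/ is realised as [ɲ] next to /ɟ/; /ɟ/ itself does not change.
/ɳ/ is retroflex while /ɟ/ is palatal; the output [ɲ] is palatal, matching the trigger — so the feature that spreads is place.
The other alternating forms pattern the same way: /n/ → [ɲ] before /c/ (alveolar → palatal, matching palatal); /ɳ/ → [ŋ] before /g/ (retroflex → velar, matching velar); /ɲ/ → [n] before /t/ (palatal → alveolar, matching alveolar) — only place changes, and always toward the following segment.
No alternation appears in [naʈeɳɳaθi]: there the adjacent consonants already agree in place (/ɳ/ and /ɳ/ are both retroflex), so this form is consistent with the same rule.

place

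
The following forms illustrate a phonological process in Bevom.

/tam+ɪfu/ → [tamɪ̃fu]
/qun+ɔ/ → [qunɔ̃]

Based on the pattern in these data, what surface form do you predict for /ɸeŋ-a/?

The data show progressive nasality assimilation (vowel nasalisation): /ɪ/ → [ɪ̃] after /m/; /ɔ/ → [ɔ̃] after /n/ — a vowel is nasalised by an immediately preceding nasal consonant.
The vowel /a/ is adjacent to the preceding nasal /ŋ/, so it acquires [+nasal] and surfaces as [ã].

[ɸeŋã]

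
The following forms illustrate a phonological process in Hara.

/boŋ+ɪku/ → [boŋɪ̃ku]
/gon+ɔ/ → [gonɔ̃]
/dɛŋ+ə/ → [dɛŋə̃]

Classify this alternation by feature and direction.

progressive nasality assimilation (vowel nasalisation)

The vowel /ɪ/ surfaces as nasalised [ɪ̃] next to the preceding nasal /ŋ/ — it has acquired the [+nasal] feature of its neighbour.
The other forms show the same pattern: /ɔ/ → [ɔ̃] after /n/; /ə/ → [ə̃] after /ŋ/ — each time a vowel is nasalised next to a preceding nasal.
Because the conditioning nasal is to the left of the vowel that changes, the process is progressive (perseverative).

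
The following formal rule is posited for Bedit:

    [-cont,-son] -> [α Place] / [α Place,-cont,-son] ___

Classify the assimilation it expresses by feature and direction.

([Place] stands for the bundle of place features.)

progressive place assimilation

The rule copies the place features (abbreviated [Place]) from the environment onto the target, so the assimilating feature is place.
The conditioning segment sits to the left of the focus bar, meaning the trigger precedes the segment that changes — progressive assimilation.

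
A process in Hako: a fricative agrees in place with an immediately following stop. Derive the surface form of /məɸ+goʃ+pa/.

The rule targets /ɸ/ (voiceless bilabial fricative), which sits before the trigger /g/ (velar).
The voiceless velar fricative is [x], so /ɸ/ → [x].
At the second juncture, /ʃ/ likewise becomes [ɸ] adjacent to /p/.

[məxgoɸpa]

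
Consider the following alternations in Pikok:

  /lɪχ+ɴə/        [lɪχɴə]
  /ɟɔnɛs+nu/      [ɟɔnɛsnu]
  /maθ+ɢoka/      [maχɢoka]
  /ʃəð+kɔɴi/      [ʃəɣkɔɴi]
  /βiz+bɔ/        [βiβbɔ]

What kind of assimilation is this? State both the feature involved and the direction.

regressive place assimilation

Underlying /θ/ is realised as [χ] next to /ɢ/; /ɢ/ itself does not change.
The change dental → uvular matches the place of the following /ɢ/, identifying this as place assimilation.
Manner and voice are unchanged, so the assimilation is partial, not total.
The same holds elsewhere in the data: /ð/ → [ɣ] before /k/ (dental → velar, matching velar); /z/ → [β] before /b/ (alveolar → bilabial, matching bilabial) — only place changes, and always toward the following segment.
Nothing changes in [lɪχɴə], [ɟɔnɛsnu]: there the adjacent consonants already agree in place (/χ/ and /ɴ/ are both uvular; /s/ and /n/ are both alveolar), so these forms are consistent with the same rule.
Since the segment that changes precedes the conditioning segment, the assimilation is regressive.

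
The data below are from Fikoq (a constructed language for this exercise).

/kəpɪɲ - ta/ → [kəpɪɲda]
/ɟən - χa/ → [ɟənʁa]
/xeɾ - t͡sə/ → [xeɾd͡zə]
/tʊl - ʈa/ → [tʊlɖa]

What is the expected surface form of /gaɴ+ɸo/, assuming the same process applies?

The data show progressive voicing assimilation: /t/ → [d] after /ɲ/; /χ/ → [ʁ] after /n/; /t͡s/ → [d͡z] after /ɾ/; /ʈ/ → [ɖ] after /l/. In each pair only voicing changes, matching the preceding consonant, while place and manner stay constant.
The rule targets /ɸ/ (voiceless bilabial fricative), which sits after the trigger /ɴ/ (voiced).
The voiced bilabial fricative is [β], so /ɸ/ → [β].

[gaɴβo]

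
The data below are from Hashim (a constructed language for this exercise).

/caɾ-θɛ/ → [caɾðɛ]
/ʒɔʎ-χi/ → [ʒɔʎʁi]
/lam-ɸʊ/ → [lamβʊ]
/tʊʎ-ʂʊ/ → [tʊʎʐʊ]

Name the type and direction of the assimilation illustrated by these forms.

Underlying /θ/ is realised as [ð] next to /ɾ/; /ɾ/ itself does not change.
/θ/ is voiceless while /ɾ/ is voiced; the output [ð] is voiced, matching the trigger — so the feature that spreads is voicing.
Place and manner are unchanged, so the assimilation is partial, not total.
The same holds elsewhere in the data: /χ/ → [ʁ] after /ʎ/ (voiceless → voiced, matching voiced); /ɸ/ → [β] after /m/ (voiceless → voiced, matching voiced); /ʂ/ → [ʐ] after /ʎ/ (voiceless → voiced, matching voiced) — only voicing changes, and always toward the preceding segment.
The trigger is the preceding segment, so the direction is progressive (perseverative).

progressive voicing assimilation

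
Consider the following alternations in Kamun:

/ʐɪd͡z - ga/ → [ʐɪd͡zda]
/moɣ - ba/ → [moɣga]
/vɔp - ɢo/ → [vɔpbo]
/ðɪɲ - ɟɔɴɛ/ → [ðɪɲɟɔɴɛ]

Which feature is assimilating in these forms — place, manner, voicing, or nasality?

The segment that alternates is /g/, which surfaces as [d] when adjacent to /d͡z/.
The change velar → alveolar matches the place of the preceding /d͡z/, identifying this as place assimilation.
Checking the remaining alternations: /b/ → [g] after /ɣ/ (bilabial → velar, matching velar); /ɢ/ → [b] after /p/ (uvular → bilabial, matching bilabial) — only place changes, and always toward the preceding segment.
Nothing changes in [ðɪɲɟɔɴɛ]: there the adjacent consonants already agree in place (/ɟ/ and /ɲ/ are both palatal), so this form is consistent with the same rule.

place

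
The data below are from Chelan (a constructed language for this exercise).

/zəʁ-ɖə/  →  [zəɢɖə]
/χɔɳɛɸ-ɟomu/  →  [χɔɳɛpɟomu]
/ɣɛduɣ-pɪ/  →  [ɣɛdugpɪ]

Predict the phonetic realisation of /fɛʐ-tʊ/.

[fɛɖtʊ]

The data show regressive manner assimilation: /ʁ/ → [ɢ] before /ɖ/; /ɸ/ → [p] before /ɟ/; /ɣ/ → [g] before /p/. In each pair only manner changes, matching the following consonant, while place and voice stay constant.
The rule targets /ʐ/ (voiced retroflex fricative), which sits before the trigger /t/ (stop).
Changing only its manner to stop gives [ɖ] — the voiced retroflex stop.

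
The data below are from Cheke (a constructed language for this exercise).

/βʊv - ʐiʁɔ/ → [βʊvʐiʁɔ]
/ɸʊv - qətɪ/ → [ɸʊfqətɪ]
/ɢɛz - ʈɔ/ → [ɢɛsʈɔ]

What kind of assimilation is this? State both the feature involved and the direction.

regressive voicing assimilation

The segment that alternates is /v/, which surfaces as [f] when adjacent to /q/.
/v/ is voiced while /q/ is voiceless; the output [f] is voiceless, matching the trigger — so the feature that spreads is voicing.
Place and manner are unchanged, so the assimilation is partial, not total.
The same holds elsewhere in the data: /z/ → [s] before /ʈ/ (voiced → voiceless, matching voiceless) — only voicing changes, and always toward the following segment.
No alternation appears in [βʊvʐiʁɔ]: there the adjacent consonants already agree in voicing (/v/ and /ʐ/ are both voiced), so this form is consistent with the same rule.
The trigger is the following segment, so the direction is regressive (anticipatory).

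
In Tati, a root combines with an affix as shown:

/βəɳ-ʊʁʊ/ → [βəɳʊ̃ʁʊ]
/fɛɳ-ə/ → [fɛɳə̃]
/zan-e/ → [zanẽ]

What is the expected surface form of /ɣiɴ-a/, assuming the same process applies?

The data show progressive nasality assimilation (vowel nasalisation): /ʊ/ → [ʊ̃] after /ɳ/; /ə/ → [ə̃] after /ɳ/; /e/ → [ẽ] after /n/ — a vowel is nasalised by an immediately preceding nasal consonant.
The vowel /a/ is adjacent to the preceding nasal /ɴ/, so it acquires [+nasal] and surfaces as [ã].

[ɣiɴã]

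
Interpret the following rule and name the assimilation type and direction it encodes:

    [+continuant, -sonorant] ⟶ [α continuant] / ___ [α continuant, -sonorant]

regressive manner assimilation

The shared variable α links the value of [continuant] on the target to that of the neighbouring obstruent. [continuant] distinguishes stops from fricatives — a manner-of-articulation feature — so this is manner assimilation.
Since the environment is written after the underscore, the trigger follows the target; the direction is regressive.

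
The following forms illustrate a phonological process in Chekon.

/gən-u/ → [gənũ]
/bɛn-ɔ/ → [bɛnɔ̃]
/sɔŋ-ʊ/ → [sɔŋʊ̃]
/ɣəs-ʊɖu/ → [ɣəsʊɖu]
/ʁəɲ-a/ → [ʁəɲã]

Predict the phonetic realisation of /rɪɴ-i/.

The data show progressive nasality assimilation (vowel nasalisation): /u/ → [ũ] after /n/; /ɔ/ → [ɔ̃] after /n/; /ʊ/ → [ʊ̃] after /ŋ/; /a/ → [ã] after /ɲ/ — a vowel is nasalised by an immediately preceding nasal consonant.
No change occurs in [ɣəsʊɖu] because the vowel at the boundary is adjacent to an oral consonant, not a nasal (/ʊ/ next to /s/).
The vowel /i/ is adjacent to the preceding nasal /ɴ/, so it acquires [+nasal] and surfaces as [ĩ].

[rɪɴĩ]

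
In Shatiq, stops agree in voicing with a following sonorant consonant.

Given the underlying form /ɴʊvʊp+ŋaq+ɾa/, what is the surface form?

[ɴʊvʊbŋaɢɾa]

The rule targets /p/ (voiceless bilabial stop), which sits before the trigger /ŋ/ (voiced).
The voiced bilabial stop is [b], so /p/ → [b].
The same rule applies at the second boundary: /q/ → [ɢ] next to /ɾ/.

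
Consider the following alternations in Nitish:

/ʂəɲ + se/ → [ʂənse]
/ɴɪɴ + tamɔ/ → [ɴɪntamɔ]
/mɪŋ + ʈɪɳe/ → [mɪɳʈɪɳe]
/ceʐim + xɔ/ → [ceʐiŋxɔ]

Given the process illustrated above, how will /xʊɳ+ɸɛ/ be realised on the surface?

The data show regressive place assimilation: /ɲ/ → [n] before /s/; /ɴ/ → [n] before /t/; /ŋ/ → [ɳ] before /ʈ/; /m/ → [ŋ] before /x/. In each pair only place changes, matching the following consonant, while manner and voice stay constant.
The rule targets /ɳ/ (voiced retroflex nasal), which sits before the trigger /ɸ/ (bilabial).
A voiced bilabial nasal is [m], so the surface segment is [m].

[xʊmɸɛ]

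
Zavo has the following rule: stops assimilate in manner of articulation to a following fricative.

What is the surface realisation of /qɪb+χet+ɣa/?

The rule targets /b/ (voiced bilabial stop), which sits before the trigger /χ/ (fricative).
A voiced bilabial fricative is [β], so the surface segment is [β].
At the second juncture, /t/ likewise becomes [s] adjacent to /ɣ/.

[qɪβχesɣa]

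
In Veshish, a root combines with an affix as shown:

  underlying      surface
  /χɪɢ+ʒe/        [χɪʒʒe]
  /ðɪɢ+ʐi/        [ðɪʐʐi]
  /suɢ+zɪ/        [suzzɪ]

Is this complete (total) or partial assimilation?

total assimilation

The segment that alternates is /ɢ/, which surfaces as [ʒ] when adjacent to /ʒ/.
The output [ʒ] is identical to the trigger /ʒ/ — every feature (place, manner, voicing) has been copied — so this is total assimilation.
The other forms behave the same way: /ɢ/ → [ʐ] before /ʐ/; /ɢ/ → [z] before /z/ — in each case the output is a copy of the following consonant.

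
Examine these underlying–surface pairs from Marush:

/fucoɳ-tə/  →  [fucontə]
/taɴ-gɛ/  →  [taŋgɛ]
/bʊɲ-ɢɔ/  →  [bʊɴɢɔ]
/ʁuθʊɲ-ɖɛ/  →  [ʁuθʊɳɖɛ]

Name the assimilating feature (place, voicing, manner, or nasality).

The segment that alternates is /ɳ/, which surfaces as [n] when adjacent to /t/.
/ɳ/ is retroflex while /t/ is alveolar; the output [n] is alveolar, matching the trigger — so the feature that spreads is place.
The same holds elsewhere in the data: /ɴ/ → [ŋ] before /g/ (uvular → velar, matching velar); /ɲ/ → [ɴ] before /ɢ/ (palatal → uvular, matching uvular); /ɲ/ → [ɳ] before /ɖ/ (palatal → retroflex, matching retroflex) — only place changes, and always toward the following segment.

place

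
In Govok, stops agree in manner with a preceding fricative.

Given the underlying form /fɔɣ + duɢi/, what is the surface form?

[fɔɣzuɢi]

/d/ is a voiced alveolar stop. The preceding trigger /ɣ/ is a fricative, so /d/ must become a fricative as well.
The voiced alveolar fricative is [z], so /d/ → [z].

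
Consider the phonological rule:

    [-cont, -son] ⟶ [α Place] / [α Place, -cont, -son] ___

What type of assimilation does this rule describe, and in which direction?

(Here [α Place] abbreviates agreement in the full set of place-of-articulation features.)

The shared variable α links the value of the place features (abbreviated [Place]) on the target to the same value on the neighbouring segment, so place is the feature that assimilates.
Since the environment is written before the underscore, the trigger precedes the target; the direction is progressive.

progressive place assimilation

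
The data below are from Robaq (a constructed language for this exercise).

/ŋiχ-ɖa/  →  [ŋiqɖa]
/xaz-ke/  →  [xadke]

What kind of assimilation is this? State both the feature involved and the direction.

Comparing underlying and surface forms, /χ/ → [q] is the alternation; the neighbouring /ɖ/ is constant.
/χ/ is a fricative while /ɖ/ is a stop; the output [q] is a stop, matching the trigger — so the feature that spreads is manner.
Place and voice are unchanged, so the assimilation is partial, not total.
The other alternating form patterns the same way: /z/ → [d] before /k/ (fricative → stop, matching a stop) — only manner changes, and always toward the following segment.
Since the segment that changes precedes the conditioning segment, the assimilation is regressive.

regressive manner assimilation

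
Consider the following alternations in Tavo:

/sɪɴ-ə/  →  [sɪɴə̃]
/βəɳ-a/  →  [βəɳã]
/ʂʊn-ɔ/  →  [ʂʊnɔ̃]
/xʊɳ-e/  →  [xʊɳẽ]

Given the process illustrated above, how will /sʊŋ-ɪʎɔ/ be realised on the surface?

The data show progressive nasality assimilation (vowel nasalisation): /ə/ → [ə̃] after /ɴ/; /a/ → [ã] after /ɳ/; /ɔ/ → [ɔ̃] after /n/; /e/ → [ẽ] after /ɳ/ — a vowel is nasalised by an immediately preceding nasal consonant.
/ɪ/ sits next to the nasal /ŋ/ and is therefore nasalised to [ɪ̃].

[sʊŋɪ̃ʎɔ]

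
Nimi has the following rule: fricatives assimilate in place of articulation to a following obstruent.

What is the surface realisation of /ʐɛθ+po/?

/θ/ is a voiceless dental fricative. The following trigger /p/ is bilabial, so /θ/ must become bilabial as well.
The voiceless bilabial fricative is [ɸ], so /θ/ → [ɸ].

[ʐɛɸpo]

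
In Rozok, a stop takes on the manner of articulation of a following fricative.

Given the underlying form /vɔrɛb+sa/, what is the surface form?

/b/ is a voiced bilabial stop. The following trigger /s/ is a fricative, so /b/ must become a fricative as well.
Changing only its manner to fricative gives [β] — the voiced bilabial fricative.

[vɔrɛβsa]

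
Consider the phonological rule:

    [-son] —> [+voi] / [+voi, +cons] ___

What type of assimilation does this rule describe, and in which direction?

progressive voicing assimilation

The target ([-son], obstruents) acquires [+voi] next to a voiced consonant ([+voi, +cons]) — it takes on the voicing of its neighbour, so the feature that spreads is voicing.
Since the environment is written before the underscore, the trigger precedes the target; the direction is progressive.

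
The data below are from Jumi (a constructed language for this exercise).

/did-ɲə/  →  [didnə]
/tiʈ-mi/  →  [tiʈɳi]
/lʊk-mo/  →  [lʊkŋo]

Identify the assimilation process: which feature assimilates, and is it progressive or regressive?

progressive place assimilation

Underlying /ɲ/ is realised as [n] next to /d/; /d/ itself does not change.
/ɲ/ is palatal while /d/ is alveolar; the output [n] is alveolar, matching the trigger — so the feature that spreads is place.
Manner and voice are unchanged, so the assimilation is partial, not total.
Checking the remaining alternations: /m/ → [ɳ] after /ʈ/ (bilabial → retroflex, matching retroflex); /m/ → [ŋ] after /k/ (bilabial → velar, matching velar) — only place changes, and always toward the preceding segment.
Since the segment that changes follows the conditioning segment, the assimilation is progressive.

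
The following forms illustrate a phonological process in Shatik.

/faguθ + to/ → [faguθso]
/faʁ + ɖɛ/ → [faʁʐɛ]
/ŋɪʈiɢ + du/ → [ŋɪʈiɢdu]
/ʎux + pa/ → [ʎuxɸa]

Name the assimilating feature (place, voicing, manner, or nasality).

manner

The segment that alternates is /t/, which surfaces as [s] when adjacent to /θ/.
The change stop → fricative matches the manner of the preceding /θ/, identifying this as manner assimilation.
Checking the remaining alternations: /ɖ/ → [ʐ] after /ʁ/ (stop → fricative, matching a fricative); /p/ → [ɸ] after /x/ (stop → fricative, matching a fricative) — only manner changes, and always toward the preceding segment.
Nothing changes in [ŋɪʈiɢdu]: there the adjacent consonants already agree in manner (/d/ and /ɢ/ are both stops), so this form is consistent with the same rule.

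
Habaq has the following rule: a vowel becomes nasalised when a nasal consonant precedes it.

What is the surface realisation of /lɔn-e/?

[lɔnẽ]

/e/ sits next to the nasal /n/ and is therefore nasalised to [ẽ].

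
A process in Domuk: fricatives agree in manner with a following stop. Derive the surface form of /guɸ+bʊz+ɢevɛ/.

[gupbʊdɢevɛ]

The rule targets /ɸ/ (voiceless bilabial fricative), which sits before the trigger /b/ (stop).
A voiceless bilabial stop is [p], so the surface segment is [p].
The same rule applies at the second boundary: /z/ → [d] next to /ɢ/.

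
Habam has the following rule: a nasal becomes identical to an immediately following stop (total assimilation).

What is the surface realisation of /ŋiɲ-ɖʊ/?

/ɲ/ is the segment targeted by the rule; it sits immediately before /ɖ/, so it assimilates completely and surfaces as [ɖ].

[ŋiɖɖʊ]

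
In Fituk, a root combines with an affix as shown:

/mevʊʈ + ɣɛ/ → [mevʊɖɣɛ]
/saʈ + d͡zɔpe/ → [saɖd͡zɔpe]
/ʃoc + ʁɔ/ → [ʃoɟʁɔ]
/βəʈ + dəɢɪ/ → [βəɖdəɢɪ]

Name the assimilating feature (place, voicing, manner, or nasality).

Comparing underlying and surface forms, /ʈ/ → [ɖ] is the alternation; the neighbouring /ɣ/ is constant.
/ʈ/ is voiceless while /ɣ/ is voiced; the output [ɖ] is voiced, matching the trigger — so the feature that spreads is voicing.
The same holds elsewhere in the data: /ʈ/ → [ɖ] before /d͡z/ (voiceless → voiced, matching voiced); /c/ → [ɟ] before /ʁ/ (voiceless → voiced, matching voiced); /ʈ/ → [ɖ] before /d/ (voiceless → voiced, matching voiced) — only voicing changes, and always toward the following segment.

voicing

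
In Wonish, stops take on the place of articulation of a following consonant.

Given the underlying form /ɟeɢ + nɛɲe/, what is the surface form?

[ɟednɛɲe]

The rule targets /ɢ/ (voiced uvular stop), which sits before the trigger /n/ (alveolar).
Changing only its place to alveolar gives [d] — the voiced alveolar stop.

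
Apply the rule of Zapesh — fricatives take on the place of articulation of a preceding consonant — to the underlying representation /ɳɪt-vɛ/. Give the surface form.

The rule targets /v/ (voiced labiodental fricative), which sits after the trigger /t/ (alveolar).
The voiced alveolar fricative is [z], so /v/ → [z].

[ɳɪtzɛ]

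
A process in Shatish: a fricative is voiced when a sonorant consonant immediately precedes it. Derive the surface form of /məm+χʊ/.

/χ/ is a voiceless uvular fricative. The preceding trigger /m/ is voiced, so /χ/ must become voiced as well.
Changing only its voicing to voiced gives [ʁ] — the voiced uvular fricative.

[məmʁʊ]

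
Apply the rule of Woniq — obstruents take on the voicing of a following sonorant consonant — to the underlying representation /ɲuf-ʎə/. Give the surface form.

[ɲuvʎə]

/f/ is a voiceless labiodental fricative. The following trigger /ʎ/ is voiced, so /f/ must become voiced as well.
Changing only its voicing to voiced gives [v] — the voiced labiodental fricative.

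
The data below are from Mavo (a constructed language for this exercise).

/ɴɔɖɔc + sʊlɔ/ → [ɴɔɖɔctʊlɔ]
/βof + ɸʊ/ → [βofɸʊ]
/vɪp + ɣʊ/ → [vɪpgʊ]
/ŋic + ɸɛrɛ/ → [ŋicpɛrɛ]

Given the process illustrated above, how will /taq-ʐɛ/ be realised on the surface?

The data show progressive manner assimilation: /s/ → [t] after /c/; /ɣ/ → [g] after /p/; /ɸ/ → [p] after /c/. In each pair only manner changes, matching the preceding consonant, while place and voice stay constant.
No alternation appears in [βofɸʊ]: there the adjacent consonants already agree in manner (/ɸ/ and /f/ are both fricatives), so this form is consistent with the same rule.
/ʐ/ is a voiced retroflex fricative. The preceding trigger /q/ is a stop, so /ʐ/ must become a stop as well.
A voiced retroflex stop is [ɖ], so the surface segment is [ɖ].

[taqɖɛ]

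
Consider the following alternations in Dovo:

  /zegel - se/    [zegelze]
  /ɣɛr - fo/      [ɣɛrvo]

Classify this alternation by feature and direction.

The segment that alternates is /s/, which surfaces as [z] when adjacent to /l/.
/s/ is voiceless while /l/ is voiced; the output [z] is voiced, matching the trigger — so the feature that spreads is voicing.
Place and manner are unchanged, so the assimilation is partial, not total.
The same holds elsewhere in the data: /f/ → [v] after /r/ (voiceless → voiced, matching voiced) — only voicing changes, and always toward the preceding segment.
Since the segment that changes follows the conditioning segment, the assimilation is progressive.

progressive voicing assimilation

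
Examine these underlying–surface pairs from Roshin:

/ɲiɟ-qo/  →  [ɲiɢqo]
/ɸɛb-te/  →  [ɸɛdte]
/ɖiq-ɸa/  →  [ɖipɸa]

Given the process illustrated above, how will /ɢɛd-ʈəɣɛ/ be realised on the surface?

[ɢɛɖʈəɣɛ]

The data show regressive place assimilation: /ɟ/ → [ɢ] before /q/; /b/ → [d] before /t/; /q/ → [p] before /ɸ/. In each pair only place changes, matching the following consonant, while manner and voice stay constant.
The rule targets /d/ (voiced alveolar stop), which sits before the trigger /ʈ/ (retroflex).
A voiced retroflex stop is [ɖ], so the surface segment is [ɖ].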